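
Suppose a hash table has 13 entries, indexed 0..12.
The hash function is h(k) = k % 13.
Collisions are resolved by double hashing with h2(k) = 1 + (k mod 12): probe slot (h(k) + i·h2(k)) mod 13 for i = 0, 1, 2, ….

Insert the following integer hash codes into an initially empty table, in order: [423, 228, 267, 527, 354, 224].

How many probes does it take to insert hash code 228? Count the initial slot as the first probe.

2

423 hashes to 7; slot 7 is free → place at 7.
228 hashes to 7, h2=1; 7 taken → place at 8.
267 hashes to 7, h2=4; 7 taken → place at 11.
527 hashes to 7, h2=12; 7 taken → place at 6.
354 hashes to 3; slot 3 is free → place at 3.
224 hashes to 3, h2=9; 3 taken → place at 12.
Table: [_, _, _, 354, _, _, 527, 423, 228, _, _, 267, 224]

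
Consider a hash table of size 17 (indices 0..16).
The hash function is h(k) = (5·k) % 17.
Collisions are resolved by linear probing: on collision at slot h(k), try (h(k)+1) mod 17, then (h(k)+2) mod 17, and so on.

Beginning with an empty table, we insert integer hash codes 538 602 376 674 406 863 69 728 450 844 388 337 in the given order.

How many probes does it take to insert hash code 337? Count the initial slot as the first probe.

Insert 538: h=4, slot 4 empty -> index 4.
Insert 602: h=1, slot 1 empty -> index 1.
Insert 376: h=10, slot 10 empty -> index 10.
Insert 674: h=4, slot 4 occupied -> index 5.
Insert 406: h=7, slot 7 empty -> index 7.
Insert 863: h=14, slot 14 empty -> index 14.
Insert 69: h=5, slot 5 occupied -> index 6.
Insert 728: h=2, slot 2 empty -> index 2.
Insert 450: h=6, slots 6,7 occupied -> index 8.
Insert 844: h=4, slots 4,5,6,7,8 occupied -> index 9.
Insert 388: h=2, slot 2 occupied -> index 3.
Insert 337: h=2, slots 2,3,4,5,6,7,8,9,10 occupied -> index 11.
Table: [∅, 602, 728, 388, 538, 674, 69, 406, 450, 844, 376, 337, ∅, ∅, 863, ∅, ∅]

10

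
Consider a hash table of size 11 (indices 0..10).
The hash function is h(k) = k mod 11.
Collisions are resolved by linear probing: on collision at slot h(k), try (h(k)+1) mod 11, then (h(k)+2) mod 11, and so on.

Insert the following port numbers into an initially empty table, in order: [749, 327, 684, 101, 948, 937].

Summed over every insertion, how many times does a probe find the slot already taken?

749 hashes to 1; slot 1 is free => place at 1.
327 hashes to 8; slot 8 is free => place at 8.
684 hashes to 2; slot 2 is free => place at 2.
101 hashes to 2; 2 taken => place at 3.
948 hashes to 2; 2,3 taken => place at 4.
937 hashes to 2; 2,3,4 taken => place at 5.
Table: [—, 749, 684, 101, 948, 937, —, —, 327, —, —]

6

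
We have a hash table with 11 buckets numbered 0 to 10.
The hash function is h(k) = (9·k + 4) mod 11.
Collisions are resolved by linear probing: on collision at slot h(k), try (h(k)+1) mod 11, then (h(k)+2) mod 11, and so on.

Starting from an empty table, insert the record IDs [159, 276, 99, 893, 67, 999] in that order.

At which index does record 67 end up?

159 hashes to 5; slot 5 is free -> place at 5.
276 hashes to 2; slot 2 is free -> place at 2.
99 hashes to 4; slot 4 is free -> place at 4.
893 hashes to 0; slot 0 is free -> place at 0.
67 hashes to 2; 2 taken -> place at 3.
999 hashes to 8; slot 8 is free -> place at 8.
Table: [893, —, 276, 67, 99, 159, —, —, 999, —, —]

3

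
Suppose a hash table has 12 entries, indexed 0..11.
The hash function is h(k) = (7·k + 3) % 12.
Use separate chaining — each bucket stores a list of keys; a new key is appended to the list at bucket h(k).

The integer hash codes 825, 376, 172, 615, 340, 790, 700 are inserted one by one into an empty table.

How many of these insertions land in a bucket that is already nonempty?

825 → bucket 6
376 → bucket 7
172 → bucket 7 (collision)
615 → bucket 0
340 → bucket 7 (collision)
790 → bucket 1
700 → bucket 7 (collision)
Final buckets:
0: 615
1: 790
2: ∅
3: ∅
4: ∅
5: ∅
6: 825
7: 376 -> 172 -> 340 -> 700
8: ∅
9: ∅
10: ∅
11: ∅

3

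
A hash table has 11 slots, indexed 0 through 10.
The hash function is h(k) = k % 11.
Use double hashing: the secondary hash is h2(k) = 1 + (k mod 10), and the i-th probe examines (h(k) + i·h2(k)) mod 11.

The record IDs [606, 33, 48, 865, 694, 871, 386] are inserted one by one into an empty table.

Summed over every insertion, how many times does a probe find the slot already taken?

2

606: h=1 → slot 1
33: h=0 → slot 0
48: h=4 → slot 4
865: h=7 → slot 7
694: h=1, h2=5, probe 1,6 → slot 6
871: h=2 → slot 2
386: h=1, h2=7, probe 1,8 → slot 8
Table: [33, 606, 871, —, 48, —, 694, 865, 386, —, —]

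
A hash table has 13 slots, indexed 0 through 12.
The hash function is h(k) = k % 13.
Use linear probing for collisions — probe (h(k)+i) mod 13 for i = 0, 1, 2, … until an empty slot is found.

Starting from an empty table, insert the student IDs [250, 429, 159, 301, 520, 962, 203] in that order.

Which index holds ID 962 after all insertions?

250 hashes to 3; slot 3 is free -> place at 3.
429 hashes to 0; slot 0 is free -> place at 0.
159 hashes to 3; 3 taken -> place at 4.
301 hashes to 2; slot 2 is free -> place at 2.
520 hashes to 0; 0 taken -> place at 1.
962 hashes to 0; 0,1,2,3,4 taken -> place at 5.
203 hashes to 8; slot 8 is free -> place at 8.
Table: [429, 520, 301, 250, 159, 962, —, —, 203, —, —, —, —]

5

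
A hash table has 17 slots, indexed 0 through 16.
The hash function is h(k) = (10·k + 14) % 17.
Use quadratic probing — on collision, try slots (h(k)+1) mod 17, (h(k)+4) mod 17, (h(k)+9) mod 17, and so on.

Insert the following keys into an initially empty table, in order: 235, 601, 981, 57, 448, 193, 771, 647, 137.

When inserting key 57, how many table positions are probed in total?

2

Insert 235: h=1, slot 1 empty => index 1.
Insert 601: h=6, slot 6 empty => index 6.
Insert 981: h=15, slot 15 empty => index 15.
Insert 57: h=6, slot 6 occupied => index 7.
Insert 448: h=6, slots 6,7 occupied => index 10.
Insert 193: h=6, slots 6,7,10,15 occupied => index 5.
Insert 771: h=6, slots 6,7,10,15,5 occupied => index 14.
Insert 647: h=7, slot 7 occupied => index 8.
Insert 137: h=7, slots 7,8 occupied => index 11.
Table: [_, 235, _, _, _, 193, 601, 57, 647, _, 448, 137, _, _, 771, 981, _]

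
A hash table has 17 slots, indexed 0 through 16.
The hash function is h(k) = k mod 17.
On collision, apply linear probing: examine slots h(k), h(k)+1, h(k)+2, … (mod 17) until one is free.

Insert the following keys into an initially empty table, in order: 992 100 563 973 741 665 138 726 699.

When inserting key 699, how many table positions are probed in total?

Insert 992: h=6, slot 6 empty → index 6.
Insert 100: h=15, slot 15 empty → index 15.
Insert 563: h=2, slot 2 empty → index 2.
Insert 973: h=4, slot 4 empty → index 4.
Insert 741: h=10, slot 10 empty → index 10.
Insert 665: h=2, slot 2 occupied → index 3.
Insert 138: h=2, slots 2,3,4 occupied → index 5.
Insert 726: h=12, slot 12 empty → index 12.
Insert 699: h=2, slots 2,3,4,5,6 occupied → index 7.
Table: [., ., 563, 665, 973, 138, 992, 699, ., ., 741, ., 726, ., ., 100, .]

6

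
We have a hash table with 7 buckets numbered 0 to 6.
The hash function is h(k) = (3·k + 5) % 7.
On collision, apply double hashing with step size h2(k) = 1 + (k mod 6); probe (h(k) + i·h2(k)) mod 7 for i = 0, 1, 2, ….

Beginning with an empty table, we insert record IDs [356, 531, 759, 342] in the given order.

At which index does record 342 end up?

3

356 hashes to 2; slot 2 is free → place at 2.
531 hashes to 2, h2=4; 2 taken → place at 6.
759 hashes to 0; slot 0 is free → place at 0.
342 hashes to 2, h2=1; 2 taken → place at 3.
Table: [759, ∅, 356, 342, ∅, ∅, 531]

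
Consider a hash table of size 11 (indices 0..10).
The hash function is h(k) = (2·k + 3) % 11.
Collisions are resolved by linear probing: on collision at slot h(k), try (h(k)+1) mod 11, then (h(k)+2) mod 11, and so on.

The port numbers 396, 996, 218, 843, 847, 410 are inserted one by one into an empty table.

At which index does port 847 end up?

5

396: h=3 → slot 3
996: h=4 → slot 4
218: h=10 → slot 10
843: h=6 → slot 6
847: h=3, probe 3,4,5 → slot 5
410: h=9 → slot 9
Table: [∅, ∅, ∅, 396, 996, 847, 843, ∅, ∅, 410, 218]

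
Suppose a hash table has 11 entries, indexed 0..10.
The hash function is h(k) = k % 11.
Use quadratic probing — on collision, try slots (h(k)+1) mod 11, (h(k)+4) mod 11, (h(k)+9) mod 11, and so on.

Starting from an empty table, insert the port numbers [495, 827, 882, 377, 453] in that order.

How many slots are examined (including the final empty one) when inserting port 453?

3

495: h=0 -> slot 0
827: h=2 -> slot 2
882: h=2, probe 2,3 -> slot 3
377: h=3, probe 3,4 -> slot 4
453: h=2, probe 2,3,6 -> slot 6
Table: [495, —, 827, 882, 377, —, 453, —, —, —, —]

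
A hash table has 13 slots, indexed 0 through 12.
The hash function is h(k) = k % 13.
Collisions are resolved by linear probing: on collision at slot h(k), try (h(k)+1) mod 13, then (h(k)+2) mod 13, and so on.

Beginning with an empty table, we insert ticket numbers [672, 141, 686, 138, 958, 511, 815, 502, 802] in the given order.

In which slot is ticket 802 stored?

2

Insert 672: h=9, slot 9 empty -> index 9.
Insert 141: h=11, slot 11 empty -> index 11.
Insert 686: h=10, slot 10 empty -> index 10.
Insert 138: h=8, slot 8 empty -> index 8.
Insert 958: h=9, slots 9,10,11 occupied -> index 12.
Insert 511: h=4, slot 4 empty -> index 4.
Insert 815: h=9, slots 9,10,11,12 occupied -> index 0.
Insert 502: h=8, slots 8,9,10,11,12,0 occupied -> index 1.
Insert 802: h=9, slots 9,10,11,12,0,1 occupied -> index 2.
Table: [815, 502, 802, ∅, 511, ∅, ∅, ∅, 138, 672, 686, 141, 958]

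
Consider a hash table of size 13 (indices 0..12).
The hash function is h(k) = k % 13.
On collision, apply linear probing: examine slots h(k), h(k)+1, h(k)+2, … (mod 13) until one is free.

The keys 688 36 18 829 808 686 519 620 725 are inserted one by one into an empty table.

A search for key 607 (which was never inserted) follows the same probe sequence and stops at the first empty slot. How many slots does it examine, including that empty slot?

688 hashes to 12; slot 12 is free => place at 12.
36 hashes to 10; slot 10 is free => place at 10.
18 hashes to 5; slot 5 is free => place at 5.
829 hashes to 10; 10 taken => place at 11.
808 hashes to 2; slot 2 is free => place at 2.
686 hashes to 10; 10,11,12 taken => place at 0.
519 hashes to 12; 12,0 taken => place at 1.
620 hashes to 9; slot 9 is free => place at 9.
725 hashes to 10; 10,11,12,0,1,2 taken => place at 3.
Table: [686, 519, 808, 725, —, 18, —, —, —, 620, 36, 829, 688]
Lookup 607: h=9, probe 9,10,11,12,0,1,2,3,4 → slot 4 empty, not found.

9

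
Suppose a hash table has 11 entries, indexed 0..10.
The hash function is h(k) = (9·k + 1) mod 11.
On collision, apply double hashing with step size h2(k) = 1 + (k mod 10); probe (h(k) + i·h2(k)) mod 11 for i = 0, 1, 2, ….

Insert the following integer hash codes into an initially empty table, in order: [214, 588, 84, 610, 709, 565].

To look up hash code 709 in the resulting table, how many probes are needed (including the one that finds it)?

214: h=2 -> slot 2
588: h=2, h2=9, probe 2,0 -> slot 0
84: h=9 -> slot 9
610: h=2, h2=1, probe 2,3 -> slot 3
709: h=2, h2=10, probe 2,1 -> slot 1
565: h=4 -> slot 4
Table: [588, 709, 214, 610, 565, ∅, ∅, ∅, ∅, 84, ∅]
Lookup 709: h=2, h2=10, probe 2,1 → found at 1.

2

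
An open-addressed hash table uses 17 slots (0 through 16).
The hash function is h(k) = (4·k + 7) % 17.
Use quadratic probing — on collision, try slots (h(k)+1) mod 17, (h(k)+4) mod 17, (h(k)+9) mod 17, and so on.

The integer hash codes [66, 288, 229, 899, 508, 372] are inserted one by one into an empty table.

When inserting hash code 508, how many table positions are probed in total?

4

Insert 66: h=16, slot 16 empty → index 16.
Insert 288: h=3, slot 3 empty → index 3.
Insert 229: h=5, slot 5 empty → index 5.
Insert 899: h=16, slot 16 occupied → index 0.
Insert 508: h=16, slots 16,0,3 occupied → index 8.
Insert 372: h=16, slots 16,0,3,8 occupied → index 15.
Table: [899, -, -, 288, -, 229, -, -, 508, -, -, -, -, -, -, 372, 66]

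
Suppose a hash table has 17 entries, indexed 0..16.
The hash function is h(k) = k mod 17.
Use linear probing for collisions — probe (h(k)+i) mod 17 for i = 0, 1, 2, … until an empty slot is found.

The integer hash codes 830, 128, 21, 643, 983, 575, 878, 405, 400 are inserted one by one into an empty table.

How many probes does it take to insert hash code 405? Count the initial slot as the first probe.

Insert 830: h=14, slot 14 empty → index 14.
Insert 128: h=9, slot 9 empty → index 9.
Insert 21: h=4, slot 4 empty → index 4.
Insert 643: h=14, slot 14 occupied → index 15.
Insert 983: h=14, slots 14,15 occupied → index 16.
Insert 575: h=14, slots 14,15,16 occupied → index 0.
Insert 878: h=11, slot 11 empty → index 11.
Insert 405: h=14, slots 14,15,16,0 occupied → index 1.
Insert 400: h=9, slot 9 occupied → index 10.
Table: [575, 405, ∅, ∅, 21, ∅, ∅, ∅, ∅, 128, 400, 878, ∅, ∅, 830, 643, 983]

5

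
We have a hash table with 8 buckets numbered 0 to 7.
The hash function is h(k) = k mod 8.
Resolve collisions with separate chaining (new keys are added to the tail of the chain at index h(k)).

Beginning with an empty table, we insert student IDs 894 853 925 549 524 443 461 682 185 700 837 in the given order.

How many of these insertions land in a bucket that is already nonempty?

894 → bucket 6
853 → bucket 5
925 → bucket 5 (collision)
549 → bucket 5 (collision)
524 → bucket 4
443 → bucket 3
461 → bucket 5 (collision)
682 → bucket 2
185 → bucket 1
700 → bucket 4 (collision)
837 → bucket 5 (collision)
Final buckets:
0: .
1: 185
2: 682
3: 443
4: 524 -> 700
5: 853 -> 925 -> 549 -> 461 -> 837
6: 894
7: .

5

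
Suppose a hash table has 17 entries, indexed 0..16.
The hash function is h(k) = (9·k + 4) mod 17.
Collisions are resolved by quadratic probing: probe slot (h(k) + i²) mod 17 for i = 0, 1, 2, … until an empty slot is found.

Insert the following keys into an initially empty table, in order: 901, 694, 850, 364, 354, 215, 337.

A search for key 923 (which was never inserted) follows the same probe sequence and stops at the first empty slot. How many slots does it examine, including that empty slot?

3

901: h=4 → slot 4
694: h=11 → slot 11
850: h=4, probe 4,5 → slot 5
364: h=16 → slot 16
354: h=11, probe 11,12 → slot 12
215: h=1 → slot 1
337: h=11, probe 11,12,15 → slot 15
Table: [_, 215, _, _, 901, 850, _, _, _, _, _, 694, 354, _, _, 337, 364]
Lookup 923: h=15, probe 15,16,2 → slot 2 empty, not found.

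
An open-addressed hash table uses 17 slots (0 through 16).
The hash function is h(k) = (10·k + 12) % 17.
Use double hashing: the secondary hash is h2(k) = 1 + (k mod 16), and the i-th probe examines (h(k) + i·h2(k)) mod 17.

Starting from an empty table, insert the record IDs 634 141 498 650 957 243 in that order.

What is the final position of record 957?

Insert 634: h=11, slot 11 empty → index 11.
Insert 141: h=11, h2=14, slot 11 occupied → index 8.
Insert 498: h=11, h2=3, slot 11 occupied → index 14.
Insert 650: h=1, slot 1 empty → index 1.
Insert 957: h=11, h2=14, slots 11,8 occupied → index 5.
Insert 243: h=11, h2=4, slot 11 occupied → index 15.
Table: [_, 650, _, _, _, 957, _, _, 141, _, _, 634, _, _, 498, 243, _]

5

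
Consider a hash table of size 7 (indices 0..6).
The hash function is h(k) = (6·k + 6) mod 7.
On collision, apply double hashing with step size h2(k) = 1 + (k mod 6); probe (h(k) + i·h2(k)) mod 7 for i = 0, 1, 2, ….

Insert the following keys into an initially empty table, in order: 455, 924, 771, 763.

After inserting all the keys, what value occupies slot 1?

455: h=6 => slot 6
924: h=6, h2=1, probe 6,0 => slot 0
771: h=5 => slot 5
763: h=6, h2=2, probe 6,1 => slot 1
Table: [924, 763, ., ., ., 771, 455]

763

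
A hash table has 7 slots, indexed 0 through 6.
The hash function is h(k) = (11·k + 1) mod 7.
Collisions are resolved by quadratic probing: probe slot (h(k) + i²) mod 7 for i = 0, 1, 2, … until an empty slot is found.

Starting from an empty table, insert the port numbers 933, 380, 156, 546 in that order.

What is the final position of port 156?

6

933: h=2 => slot 2
380: h=2, probe 2,3 => slot 3
156: h=2, probe 2,3,6 => slot 6
546: h=1 => slot 1
Table: [-, 546, 933, 380, -, -, 156]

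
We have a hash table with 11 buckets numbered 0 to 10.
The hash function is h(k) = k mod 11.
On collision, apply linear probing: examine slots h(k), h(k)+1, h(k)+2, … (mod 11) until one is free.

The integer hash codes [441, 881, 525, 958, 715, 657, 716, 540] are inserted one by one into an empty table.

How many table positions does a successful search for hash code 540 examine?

441 hashes to 1; slot 1 is free => place at 1.
881 hashes to 1; 1 taken => place at 2.
525 hashes to 8; slot 8 is free => place at 8.
958 hashes to 1; 1,2 taken => place at 3.
715 hashes to 0; slot 0 is free => place at 0.
657 hashes to 8; 8 taken => place at 9.
716 hashes to 1; 1,2,3 taken => place at 4.
540 hashes to 1; 1,2,3,4 taken => place at 5.
Table: [715, 441, 881, 958, 716, 540, _, _, 525, 657, _]
Lookup 540: h=1, probe 1,2,3,4,5 → found at 5.

5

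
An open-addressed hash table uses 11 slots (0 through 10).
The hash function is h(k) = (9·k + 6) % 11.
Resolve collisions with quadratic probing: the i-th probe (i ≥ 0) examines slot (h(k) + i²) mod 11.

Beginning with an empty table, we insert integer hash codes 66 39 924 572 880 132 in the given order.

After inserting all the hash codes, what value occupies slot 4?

Insert 66: h=6, slot 6 empty → index 6.
Insert 39: h=5, slot 5 empty → index 5.
Insert 924: h=6, slot 6 occupied → index 7.
Insert 572: h=6, slots 6,7 occupied → index 10.
Insert 880: h=6, slots 6,7,10 occupied → index 4.
Insert 132: h=6, slots 6,7,10,4 occupied → index 0.
Table: [132, ∅, ∅, ∅, 880, 39, 66, 924, ∅, ∅, 572]

880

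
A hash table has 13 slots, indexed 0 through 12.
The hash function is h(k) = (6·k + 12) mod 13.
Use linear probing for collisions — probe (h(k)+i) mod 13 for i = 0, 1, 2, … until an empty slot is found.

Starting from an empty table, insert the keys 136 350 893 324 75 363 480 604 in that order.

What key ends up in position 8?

75

136 hashes to 9; slot 9 is free → place at 9.
350 hashes to 6; slot 6 is free → place at 6.
893 hashes to 1; slot 1 is free → place at 1.
324 hashes to 6; 6 taken → place at 7.
75 hashes to 7; 7 taken → place at 8.
363 hashes to 6; 6,7,8,9 taken → place at 10.
480 hashes to 6; 6,7,8,9,10 taken → place at 11.
604 hashes to 9; 9,10,11 taken → place at 12.
Table: [∅, 893, ∅, ∅, ∅, ∅, 350, 324, 75, 136, 363, 480, 604]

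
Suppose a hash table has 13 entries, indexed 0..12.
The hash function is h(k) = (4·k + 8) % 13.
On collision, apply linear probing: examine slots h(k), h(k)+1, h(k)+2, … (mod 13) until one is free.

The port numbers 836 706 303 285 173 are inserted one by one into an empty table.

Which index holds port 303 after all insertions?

0

836: h=11 => slot 11
706: h=11, probe 11,12 => slot 12
303: h=11, probe 11,12,0 => slot 0
285: h=4 => slot 4
173: h=11, probe 11,12,0,1 => slot 1
Table: [303, 173, ., ., 285, ., ., ., ., ., ., 836, 706]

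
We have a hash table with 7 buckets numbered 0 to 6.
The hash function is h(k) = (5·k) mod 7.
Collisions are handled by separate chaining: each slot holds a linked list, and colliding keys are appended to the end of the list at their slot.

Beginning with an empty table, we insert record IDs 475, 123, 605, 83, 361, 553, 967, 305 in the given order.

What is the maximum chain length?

3

475 → bucket 2
123 → bucket 6
605 → bucket 1
83 → bucket 2 (collision)
361 → bucket 6 (collision)
553 → bucket 0
967 → bucket 5
305 → bucket 6 (collision)
Final buckets:
0: 553
1: 605
2: 475 -> 83
3: —
4: —
5: 967
6: 123 -> 361 -> 305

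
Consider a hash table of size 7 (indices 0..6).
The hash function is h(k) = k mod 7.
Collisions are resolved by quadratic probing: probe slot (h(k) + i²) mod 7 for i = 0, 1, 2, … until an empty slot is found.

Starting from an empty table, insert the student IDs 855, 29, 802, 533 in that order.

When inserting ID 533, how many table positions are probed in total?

3

855: h=1 -> slot 1
29: h=1, probe 1,2 -> slot 2
802: h=4 -> slot 4
533: h=1, probe 1,2,5 -> slot 5
Table: [∅, 855, 29, ∅, 802, 533, ∅]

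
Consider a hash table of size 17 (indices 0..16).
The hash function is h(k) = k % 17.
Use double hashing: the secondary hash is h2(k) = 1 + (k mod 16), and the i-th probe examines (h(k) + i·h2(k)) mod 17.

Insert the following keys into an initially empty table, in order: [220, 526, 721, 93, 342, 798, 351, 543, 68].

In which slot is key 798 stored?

Insert 220: h=16, slot 16 empty → index 16.
Insert 526: h=16, h2=15, slot 16 occupied → index 14.
Insert 721: h=7, slot 7 empty → index 7.
Insert 93: h=8, slot 8 empty → index 8.
Insert 342: h=2, slot 2 empty → index 2.
Insert 798: h=16, h2=15, slots 16,14 occupied → index 12.
Insert 351: h=11, slot 11 empty → index 11.
Insert 543: h=16, h2=16, slot 16 occupied → index 15.
Insert 68: h=0, slot 0 empty → index 0.
Table: [68, ∅, 342, ∅, ∅, ∅, ∅, 721, 93, ∅, ∅, 351, 798, ∅, 526, 543, 220]

12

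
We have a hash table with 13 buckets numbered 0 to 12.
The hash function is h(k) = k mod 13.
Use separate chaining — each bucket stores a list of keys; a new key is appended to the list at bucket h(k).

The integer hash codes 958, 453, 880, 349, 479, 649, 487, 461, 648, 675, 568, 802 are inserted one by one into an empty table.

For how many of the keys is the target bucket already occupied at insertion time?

8

958 -> bucket 9
453 -> bucket 11
880 -> bucket 9 (collision)
349 -> bucket 11 (collision)
479 -> bucket 11 (collision)
649 -> bucket 12
487 -> bucket 6
461 -> bucket 6 (collision)
648 -> bucket 11 (collision)
675 -> bucket 12 (collision)
568 -> bucket 9 (collision)
802 -> bucket 9 (collision)
Final buckets:
0: ∅
1: ∅
2: ∅
3: ∅
4: ∅
5: ∅
6: 487 -> 461
7: ∅
8: ∅
9: 958 -> 880 -> 568 -> 802
10: ∅
11: 453 -> 349 -> 479 -> 648
12: 649 -> 675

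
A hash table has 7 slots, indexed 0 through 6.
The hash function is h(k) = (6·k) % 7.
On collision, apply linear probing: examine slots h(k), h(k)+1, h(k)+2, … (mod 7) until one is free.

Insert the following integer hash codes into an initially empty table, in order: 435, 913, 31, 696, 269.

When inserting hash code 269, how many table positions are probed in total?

Insert 435: h=6, slot 6 empty -> index 6.
Insert 913: h=4, slot 4 empty -> index 4.
Insert 31: h=4, slot 4 occupied -> index 5.
Insert 696: h=4, slots 4,5,6 occupied -> index 0.
Insert 269: h=4, slots 4,5,6,0 occupied -> index 1.
Table: [696, 269, —, —, 913, 31, 435]

5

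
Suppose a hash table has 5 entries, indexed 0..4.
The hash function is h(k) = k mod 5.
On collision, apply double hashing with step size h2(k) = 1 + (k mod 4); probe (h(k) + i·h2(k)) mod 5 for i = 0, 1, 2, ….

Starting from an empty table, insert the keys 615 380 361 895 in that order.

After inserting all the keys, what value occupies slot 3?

615: h=0 → slot 0
380: h=0, h2=1, probe 0,1 → slot 1
361: h=1, h2=2, probe 1,3 → slot 3
895: h=0, h2=4, probe 0,4 → slot 4
Table: [615, 380, ., 361, 895]

361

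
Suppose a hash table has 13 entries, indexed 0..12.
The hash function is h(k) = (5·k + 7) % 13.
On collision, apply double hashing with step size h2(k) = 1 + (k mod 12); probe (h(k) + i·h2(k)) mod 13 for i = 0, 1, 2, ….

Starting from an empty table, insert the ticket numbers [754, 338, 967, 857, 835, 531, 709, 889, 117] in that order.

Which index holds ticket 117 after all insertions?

4

Insert 754: h=7, slot 7 empty => index 7.
Insert 338: h=7, h2=3, slot 7 occupied => index 10.
Insert 967: h=6, slot 6 empty => index 6.
Insert 857: h=2, slot 2 empty => index 2.
Insert 835: h=9, slot 9 empty => index 9.
Insert 531: h=10, h2=4, slot 10 occupied => index 1.
Insert 709: h=3, slot 3 empty => index 3.
Insert 889: h=6, h2=2, slot 6 occupied => index 8.
Insert 117: h=7, h2=10, slot 7 occupied => index 4.
Table: [—, 531, 857, 709, 117, —, 967, 754, 889, 835, 338, —, —]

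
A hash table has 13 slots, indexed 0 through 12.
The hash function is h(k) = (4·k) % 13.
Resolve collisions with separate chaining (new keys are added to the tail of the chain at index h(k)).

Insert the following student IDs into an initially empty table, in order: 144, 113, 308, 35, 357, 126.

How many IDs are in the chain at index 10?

Insert 144: h=4, bucket 4 empty -> new chain.
Insert 113: h=10, bucket 10 empty -> new chain.
Insert 308: h=10, bucket 10 nonempty -> append to chain.
Insert 35: h=10, bucket 10 nonempty -> append to chain.
Insert 357: h=11, bucket 11 empty -> new chain.
Insert 126: h=10, bucket 10 nonempty -> append to chain.
Final buckets:
0: ∅
1: ∅
2: ∅
3: ∅
4: 144
5: ∅
6: ∅
7: ∅
8: ∅
9: ∅
10: 113 -> 308 -> 35 -> 126
11: 357
12: ∅

4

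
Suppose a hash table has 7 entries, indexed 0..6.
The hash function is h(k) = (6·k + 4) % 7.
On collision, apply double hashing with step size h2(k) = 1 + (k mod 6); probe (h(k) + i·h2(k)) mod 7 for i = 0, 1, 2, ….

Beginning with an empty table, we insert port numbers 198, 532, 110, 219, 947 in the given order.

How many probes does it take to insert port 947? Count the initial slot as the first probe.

198 hashes to 2; slot 2 is free => place at 2.
532 hashes to 4; slot 4 is free => place at 4.
110 hashes to 6; slot 6 is free => place at 6.
219 hashes to 2, h2=4; 2,6 taken => place at 3.
947 hashes to 2, h2=6; 2 taken => place at 1.
Table: [_, 947, 198, 219, 532, _, 110]

2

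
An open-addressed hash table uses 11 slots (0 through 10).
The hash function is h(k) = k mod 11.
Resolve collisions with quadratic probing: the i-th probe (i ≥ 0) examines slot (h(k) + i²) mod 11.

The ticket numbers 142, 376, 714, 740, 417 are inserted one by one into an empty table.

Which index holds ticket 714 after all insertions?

142 hashes to 10; slot 10 is free => place at 10.
376 hashes to 2; slot 2 is free => place at 2.
714 hashes to 10; 10 taken => place at 0.
740 hashes to 3; slot 3 is free => place at 3.
417 hashes to 10; 10,0,3 taken => place at 8.
Table: [714, _, 376, 740, _, _, _, _, 417, _, 142]

0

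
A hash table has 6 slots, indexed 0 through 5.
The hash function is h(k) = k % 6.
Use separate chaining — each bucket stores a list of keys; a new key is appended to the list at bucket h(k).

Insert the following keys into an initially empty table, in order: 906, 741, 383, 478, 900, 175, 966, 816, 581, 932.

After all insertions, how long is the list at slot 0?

Insert 906: h=0, bucket 0 empty -> new chain.
Insert 741: h=3, bucket 3 empty -> new chain.
Insert 383: h=5, bucket 5 empty -> new chain.
Insert 478: h=4, bucket 4 empty -> new chain.
Insert 900: h=0, bucket 0 nonempty -> append to chain.
Insert 175: h=1, bucket 1 empty -> new chain.
Insert 966: h=0, bucket 0 nonempty -> append to chain.
Insert 816: h=0, bucket 0 nonempty -> append to chain.
Insert 581: h=5, bucket 5 nonempty -> append to chain.
Insert 932: h=2, bucket 2 empty -> new chain.
Final buckets:
0: 906 -> 900 -> 966 -> 816
1: 175
2: 932
3: 741
4: 478
5: 383 -> 581

4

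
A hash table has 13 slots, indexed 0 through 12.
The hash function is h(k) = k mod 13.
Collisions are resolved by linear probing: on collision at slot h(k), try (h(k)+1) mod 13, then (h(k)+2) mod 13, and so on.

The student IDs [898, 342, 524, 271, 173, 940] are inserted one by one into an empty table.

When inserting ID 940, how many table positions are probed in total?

898 hashes to 1; slot 1 is free -> place at 1.
342 hashes to 4; slot 4 is free -> place at 4.
524 hashes to 4; 4 taken -> place at 5.
271 hashes to 11; slot 11 is free -> place at 11.
173 hashes to 4; 4,5 taken -> place at 6.
940 hashes to 4; 4,5,6 taken -> place at 7.
Table: [., 898, ., ., 342, 524, 173, 940, ., ., ., 271, .]

4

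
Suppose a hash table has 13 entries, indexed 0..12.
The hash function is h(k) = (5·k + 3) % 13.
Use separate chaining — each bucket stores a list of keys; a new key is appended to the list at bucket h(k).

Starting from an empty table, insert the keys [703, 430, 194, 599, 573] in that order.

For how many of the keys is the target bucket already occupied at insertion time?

3

Insert 703: h=8, bucket 8 empty -> new chain.
Insert 430: h=8, bucket 8 nonempty -> append to chain.
Insert 194: h=11, bucket 11 empty -> new chain.
Insert 599: h=8, bucket 8 nonempty -> append to chain.
Insert 573: h=8, bucket 8 nonempty -> append to chain.
Final buckets:
0: -
1: -
2: -
3: -
4: -
5: -
6: -
7: -
8: 703 -> 430 -> 599 -> 573
9: -
10: -
11: 194
12: -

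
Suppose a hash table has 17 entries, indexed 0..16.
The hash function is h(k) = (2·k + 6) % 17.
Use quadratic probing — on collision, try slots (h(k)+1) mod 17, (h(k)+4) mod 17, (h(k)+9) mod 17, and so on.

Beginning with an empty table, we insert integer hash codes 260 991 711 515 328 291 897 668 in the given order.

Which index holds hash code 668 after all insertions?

7

260: h=16 → slot 16
991: h=16, probe 16,0 → slot 0
711: h=0, probe 0,1 → slot 1
515: h=16, probe 16,0,3 → slot 3
328: h=16, probe 16,0,3,8 → slot 8
291: h=10 → slot 10
897: h=15 → slot 15
668: h=16, probe 16,0,3,8,15,7 → slot 7
Table: [991, 711, _, 515, _, _, _, 668, 328, _, 291, _, _, _, _, 897, 260]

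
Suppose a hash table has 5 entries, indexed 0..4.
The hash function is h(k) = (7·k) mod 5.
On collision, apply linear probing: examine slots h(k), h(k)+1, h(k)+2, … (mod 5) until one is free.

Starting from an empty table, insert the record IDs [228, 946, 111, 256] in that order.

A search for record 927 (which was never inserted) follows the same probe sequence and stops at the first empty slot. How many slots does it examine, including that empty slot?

228: h=1 -> slot 1
946: h=2 -> slot 2
111: h=2, probe 2,3 -> slot 3
256: h=2, probe 2,3,4 -> slot 4
Table: [—, 228, 946, 111, 256]
Lookup 927: h=4, probe 4,0 → slot 0 empty, not found.

2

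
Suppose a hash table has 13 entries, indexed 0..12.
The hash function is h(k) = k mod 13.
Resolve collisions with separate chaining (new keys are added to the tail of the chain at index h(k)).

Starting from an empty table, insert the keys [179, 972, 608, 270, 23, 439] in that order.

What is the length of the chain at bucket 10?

6

Insert 179: h=10, bucket 10 empty -> new chain.
Insert 972: h=10, bucket 10 nonempty -> append to chain.
Insert 608: h=10, bucket 10 nonempty -> append to chain.
Insert 270: h=10, bucket 10 nonempty -> append to chain.
Insert 23: h=10, bucket 10 nonempty -> append to chain.
Insert 439: h=10, bucket 10 nonempty -> append to chain.
Final buckets:
0: ∅
1: ∅
2: ∅
3: ∅
4: ∅
5: ∅
6: ∅
7: ∅
8: ∅
9: ∅
10: 179 -> 972 -> 608 -> 270 -> 23 -> 439
11: ∅
12: ∅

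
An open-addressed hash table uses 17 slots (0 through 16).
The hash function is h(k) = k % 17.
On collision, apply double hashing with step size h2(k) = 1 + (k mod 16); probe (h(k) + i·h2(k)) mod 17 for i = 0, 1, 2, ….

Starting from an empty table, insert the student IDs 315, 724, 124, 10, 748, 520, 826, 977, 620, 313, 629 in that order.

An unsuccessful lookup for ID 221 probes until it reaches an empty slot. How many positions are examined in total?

2

315 hashes to 9; slot 9 is free -> place at 9.
724 hashes to 10; slot 10 is free -> place at 10.
124 hashes to 5; slot 5 is free -> place at 5.
10 hashes to 10, h2=11; 10 taken -> place at 4.
748 hashes to 0; slot 0 is free -> place at 0.
520 hashes to 10, h2=9; 10 taken -> place at 2.
826 hashes to 10, h2=11; 10,4 taken -> place at 15.
977 hashes to 8; slot 8 is free -> place at 8.
620 hashes to 8, h2=13; 8,4,0 taken -> place at 13.
313 hashes to 7; slot 7 is free -> place at 7.
629 hashes to 0, h2=6; 0 taken -> place at 6.
Table: [748, -, 520, -, 10, 124, 629, 313, 977, 315, 724, -, -, 620, -, 826, -]
Lookup 221: h=0, h2=14, probe 0,14 → slot 14 empty, not found.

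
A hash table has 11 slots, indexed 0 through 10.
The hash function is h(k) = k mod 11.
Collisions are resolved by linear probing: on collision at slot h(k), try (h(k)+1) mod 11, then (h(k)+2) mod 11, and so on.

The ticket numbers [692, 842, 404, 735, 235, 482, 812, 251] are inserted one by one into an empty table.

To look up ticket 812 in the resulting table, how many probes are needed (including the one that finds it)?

692 hashes to 10; slot 10 is free -> place at 10.
842 hashes to 6; slot 6 is free -> place at 6.
404 hashes to 8; slot 8 is free -> place at 8.
735 hashes to 9; slot 9 is free -> place at 9.
235 hashes to 4; slot 4 is free -> place at 4.
482 hashes to 9; 9,10 taken -> place at 0.
812 hashes to 9; 9,10,0 taken -> place at 1.
251 hashes to 9; 9,10,0,1 taken -> place at 2.
Table: [482, 812, 251, —, 235, —, 842, —, 404, 735, 692]
Lookup 812: h=9, probe 9,10,0,1 → found at 1.

4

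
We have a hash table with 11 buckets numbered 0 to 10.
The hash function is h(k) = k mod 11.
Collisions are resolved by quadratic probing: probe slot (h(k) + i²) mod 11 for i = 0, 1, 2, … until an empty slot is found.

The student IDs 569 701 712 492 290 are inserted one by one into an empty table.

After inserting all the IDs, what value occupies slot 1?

Insert 569: h=8, slot 8 empty → index 8.
Insert 701: h=8, slot 8 occupied → index 9.
Insert 712: h=8, slots 8,9 occupied → index 1.
Insert 492: h=8, slots 8,9,1 occupied → index 6.
Insert 290: h=4, slot 4 empty → index 4.
Table: [_, 712, _, _, 290, _, 492, _, 569, 701, _]

712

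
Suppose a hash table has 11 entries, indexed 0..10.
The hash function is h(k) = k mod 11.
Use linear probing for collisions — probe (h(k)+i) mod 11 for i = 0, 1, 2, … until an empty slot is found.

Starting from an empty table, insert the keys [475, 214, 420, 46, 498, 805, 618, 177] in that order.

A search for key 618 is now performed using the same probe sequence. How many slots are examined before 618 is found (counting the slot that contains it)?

7

Insert 475: h=2, slot 2 empty → index 2.
Insert 214: h=5, slot 5 empty → index 5.
Insert 420: h=2, slot 2 occupied → index 3.
Insert 46: h=2, slots 2,3 occupied → index 4.
Insert 498: h=3, slots 3,4,5 occupied → index 6.
Insert 805: h=2, slots 2,3,4,5,6 occupied → index 7.
Insert 618: h=2, slots 2,3,4,5,6,7 occupied → index 8.
Insert 177: h=1, slot 1 empty → index 1.
Table: [—, 177, 475, 420, 46, 214, 498, 805, 618, —, —]
Lookup 618: h=2, probe 2,3,4,5,6,7,8 → found at 8.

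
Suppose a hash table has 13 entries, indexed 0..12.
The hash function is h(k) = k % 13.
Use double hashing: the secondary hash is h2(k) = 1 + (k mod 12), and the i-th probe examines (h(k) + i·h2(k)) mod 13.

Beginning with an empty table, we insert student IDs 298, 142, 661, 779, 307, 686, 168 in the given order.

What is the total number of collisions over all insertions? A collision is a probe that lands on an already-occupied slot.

Insert 298: h=12, slot 12 empty → index 12.
Insert 142: h=12, h2=11, slot 12 occupied → index 10.
Insert 661: h=11, slot 11 empty → index 11.
Insert 779: h=12, h2=12, slots 12,11,10 occupied → index 9.
Insert 307: h=8, slot 8 empty → index 8.
Insert 686: h=10, h2=3, slot 10 occupied → index 0.
Insert 168: h=12, h2=1, slots 12,0 occupied → index 1.
Table: [686, 168, _, _, _, _, _, _, 307, 779, 142, 661, 298]

7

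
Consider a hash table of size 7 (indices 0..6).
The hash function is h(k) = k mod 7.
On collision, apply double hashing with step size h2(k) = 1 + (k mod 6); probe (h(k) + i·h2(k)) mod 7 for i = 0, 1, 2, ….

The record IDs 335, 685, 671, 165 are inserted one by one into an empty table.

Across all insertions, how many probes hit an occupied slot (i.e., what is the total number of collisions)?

335 hashes to 6; slot 6 is free -> place at 6.
685 hashes to 6, h2=2; 6 taken -> place at 1.
671 hashes to 6, h2=6; 6 taken -> place at 5.
165 hashes to 4; slot 4 is free -> place at 4.
Table: [., 685, ., ., 165, 671, 335]

2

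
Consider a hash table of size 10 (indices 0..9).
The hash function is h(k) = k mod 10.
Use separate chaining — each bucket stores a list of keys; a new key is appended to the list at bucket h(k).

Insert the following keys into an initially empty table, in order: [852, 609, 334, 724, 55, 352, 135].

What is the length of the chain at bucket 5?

2

Insert 852: h=2, bucket 2 empty -> new chain.
Insert 609: h=9, bucket 9 empty -> new chain.
Insert 334: h=4, bucket 4 empty -> new chain.
Insert 724: h=4, bucket 4 nonempty -> append to chain.
Insert 55: h=5, bucket 5 empty -> new chain.
Insert 352: h=2, bucket 2 nonempty -> append to chain.
Insert 135: h=5, bucket 5 nonempty -> append to chain.
Final buckets:
0: ∅
1: ∅
2: 852 -> 352
3: ∅
4: 334 -> 724
5: 55 -> 135
6: ∅
7: ∅
8: ∅
9: 609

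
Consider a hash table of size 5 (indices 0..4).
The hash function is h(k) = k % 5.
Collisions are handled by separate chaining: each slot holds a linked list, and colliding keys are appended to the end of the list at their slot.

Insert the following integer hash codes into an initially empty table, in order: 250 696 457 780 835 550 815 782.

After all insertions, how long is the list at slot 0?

250 -> bucket 0
696 -> bucket 1
457 -> bucket 2
780 -> bucket 0 (collision)
835 -> bucket 0 (collision)
550 -> bucket 0 (collision)
815 -> bucket 0 (collision)
782 -> bucket 2 (collision)
Final buckets:
0: 250 -> 780 -> 835 -> 550 -> 815
1: 696
2: 457 -> 782
3: _
4: _

5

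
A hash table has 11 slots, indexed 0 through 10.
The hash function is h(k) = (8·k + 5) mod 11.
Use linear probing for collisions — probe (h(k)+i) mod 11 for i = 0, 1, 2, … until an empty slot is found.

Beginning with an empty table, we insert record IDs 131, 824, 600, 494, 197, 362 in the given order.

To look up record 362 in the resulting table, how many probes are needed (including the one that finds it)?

6

131: h=8 => slot 8
824: h=8, probe 8,9 => slot 9
600: h=9, probe 9,10 => slot 10
494: h=8, probe 8,9,10,0 => slot 0
197: h=8, probe 8,9,10,0,1 => slot 1
362: h=8, probe 8,9,10,0,1,2 => slot 2
Table: [494, 197, 362, _, _, _, _, _, 131, 824, 600]
Lookup 362: h=8, probe 8,9,10,0,1,2 → found at 2.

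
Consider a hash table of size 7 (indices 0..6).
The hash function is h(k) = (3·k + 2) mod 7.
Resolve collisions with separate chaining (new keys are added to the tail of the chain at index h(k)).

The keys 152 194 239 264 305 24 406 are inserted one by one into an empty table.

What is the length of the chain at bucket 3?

Insert 152: h=3, bucket 3 empty -> new chain.
Insert 194: h=3, bucket 3 nonempty -> append to chain.
Insert 239: h=5, bucket 5 empty -> new chain.
Insert 264: h=3, bucket 3 nonempty -> append to chain.
Insert 305: h=0, bucket 0 empty -> new chain.
Insert 24: h=4, bucket 4 empty -> new chain.
Insert 406: h=2, bucket 2 empty -> new chain.
Final buckets:
0: 305
1: _
2: 406
3: 152 -> 194 -> 264
4: 24
5: 239
6: _

3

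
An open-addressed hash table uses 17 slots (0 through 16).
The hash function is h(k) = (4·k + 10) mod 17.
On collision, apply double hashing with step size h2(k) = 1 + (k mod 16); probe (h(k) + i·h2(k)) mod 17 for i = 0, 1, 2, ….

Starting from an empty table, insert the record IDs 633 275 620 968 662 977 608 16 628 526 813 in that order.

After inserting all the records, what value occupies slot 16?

628

Insert 633: h=9, slot 9 empty => index 9.
Insert 275: h=5, slot 5 empty => index 5.
Insert 620: h=8, slot 8 empty => index 8.
Insert 968: h=6, slot 6 empty => index 6.
Insert 662: h=6, h2=7, slot 6 occupied => index 13.
Insert 977: h=8, h2=2, slot 8 occupied => index 10.
Insert 608: h=11, slot 11 empty => index 11.
Insert 16: h=6, h2=1, slot 6 occupied => index 7.
Insert 628: h=6, h2=5, slots 6,11 occupied => index 16.
Insert 526: h=6, h2=15, slot 6 occupied => index 4.
Insert 813: h=15, slot 15 empty => index 15.
Table: [∅, ∅, ∅, ∅, 526, 275, 968, 16, 620, 633, 977, 608, ∅, 662, ∅, 813, 628]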